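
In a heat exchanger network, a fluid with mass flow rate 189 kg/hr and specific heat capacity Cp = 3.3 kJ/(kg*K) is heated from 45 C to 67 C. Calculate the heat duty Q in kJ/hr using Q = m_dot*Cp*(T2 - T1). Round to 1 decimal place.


Q = m_dot * Cp * (T2 - T1)
Q = 189 * 3.3 * (67 - 45)
Q = 189 * 3.3 * 22
Q = 13721.4 kJ/hr


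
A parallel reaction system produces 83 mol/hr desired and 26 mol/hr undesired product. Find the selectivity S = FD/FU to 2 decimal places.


S = desired product rate / undesired product rate
S = 83 / 26
S = 3.19


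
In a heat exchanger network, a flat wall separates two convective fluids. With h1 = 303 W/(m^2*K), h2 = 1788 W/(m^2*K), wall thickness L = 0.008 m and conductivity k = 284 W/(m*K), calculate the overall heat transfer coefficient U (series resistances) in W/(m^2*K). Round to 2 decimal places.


1/U = 1/h1 + L/k + 1/h2
1/U = 1/303 + 0.008/284 + 1/1788
1/U = 0.00330033 + 2.8169e-05 + 0.0005592841
1/U = 0.0038877831
U = 257.22 W/(m^2*K)


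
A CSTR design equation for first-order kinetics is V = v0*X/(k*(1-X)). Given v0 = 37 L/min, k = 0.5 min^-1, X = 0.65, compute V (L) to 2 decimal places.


V = v0 * X / (k * (1 - X))
V = 37 * 0.65 / (0.5 * (1 - 0.65))
V = 24.05 / (0.5 * 0.35)
V = 24.05 / 0.175
V = 137.43 L


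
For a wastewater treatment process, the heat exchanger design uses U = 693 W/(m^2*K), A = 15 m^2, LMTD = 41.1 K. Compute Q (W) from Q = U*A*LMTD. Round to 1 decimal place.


Q = U * A * LMTD
Q = 693 * 15 * 41.1
Q = 427234.5 W


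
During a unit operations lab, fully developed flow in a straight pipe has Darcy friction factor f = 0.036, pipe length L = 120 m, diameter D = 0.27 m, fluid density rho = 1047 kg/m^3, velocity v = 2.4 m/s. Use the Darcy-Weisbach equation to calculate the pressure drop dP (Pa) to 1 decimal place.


dP = f * (L/D) * (rho*v^2/2)
dP = 0.036 * (120/0.27) * (1047*2.4^2/2)
L/D = 444.44444444
rho*v^2/2 = 1047*5.76/2 = 3015.36
dP = 0.036 * 444.44444444 * 3015.36
dP = 48245.8 Pa


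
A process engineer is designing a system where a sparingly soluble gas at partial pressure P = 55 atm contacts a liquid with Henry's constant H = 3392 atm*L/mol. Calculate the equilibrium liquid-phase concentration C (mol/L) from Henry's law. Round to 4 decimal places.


C = P / H
C = 55 / 3392
C = 0.0162 mol/L


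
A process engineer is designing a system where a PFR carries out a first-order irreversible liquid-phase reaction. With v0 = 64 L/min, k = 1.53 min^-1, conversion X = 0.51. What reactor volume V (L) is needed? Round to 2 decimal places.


V = (v0/k) * ln(1/(1-X))
V = (64/1.53) * ln(1/(1-0.51))
V = 41.830065 * ln(2.040816)
V = 41.830065 * 0.71335
V = 29.84 L


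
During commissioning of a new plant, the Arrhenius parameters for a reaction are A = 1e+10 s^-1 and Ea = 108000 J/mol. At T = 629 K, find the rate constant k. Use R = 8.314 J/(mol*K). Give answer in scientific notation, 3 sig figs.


k = A * exp(-Ea/(R*T))
k = 1e+10 * exp(-108000 / (8.314 * 629))
k = 1e+10 * exp(-20.652046)
k = 1.07e+01


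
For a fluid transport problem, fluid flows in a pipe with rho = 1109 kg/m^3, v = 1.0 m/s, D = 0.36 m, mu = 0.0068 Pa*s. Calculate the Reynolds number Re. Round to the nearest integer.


Re = rho * v * D / mu
Re = 1109 * 1.0 * 0.36 / 0.0068
Re = 399.24 / 0.0068
Re = 58712


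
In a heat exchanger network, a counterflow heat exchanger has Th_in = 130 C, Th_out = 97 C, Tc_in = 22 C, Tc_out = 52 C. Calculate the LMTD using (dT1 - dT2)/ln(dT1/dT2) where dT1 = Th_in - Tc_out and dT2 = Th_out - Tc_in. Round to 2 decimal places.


dT1 = Th_in - Tc_out = 130 - 52 = 78
dT2 = Th_out - Tc_in = 97 - 22 = 75
LMTD = (dT1 - dT2) / ln(dT1/dT2)
LMTD = (78 - 75) / ln(78/75)
LMTD = 76.49 K


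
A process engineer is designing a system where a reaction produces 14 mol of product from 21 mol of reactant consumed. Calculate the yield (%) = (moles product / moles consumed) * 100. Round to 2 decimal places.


Yield = (moles product / moles consumed) * 100%
Yield = (14 / 21) * 100
Yield = 0.6667 * 100
Yield = 66.67%


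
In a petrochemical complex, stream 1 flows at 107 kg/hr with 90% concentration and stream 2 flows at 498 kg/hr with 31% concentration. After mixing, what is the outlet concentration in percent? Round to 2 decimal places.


Mass balance on solute: F1*x1 + F2*x2 = F3*x3
F3 = F1 + F2 = 107 + 498 = 605 kg/hr
x3 = (F1*x1 + F2*x2)/F3
x3 = (107*0.9 + 498*0.31) / 605
x3 = 41.43%


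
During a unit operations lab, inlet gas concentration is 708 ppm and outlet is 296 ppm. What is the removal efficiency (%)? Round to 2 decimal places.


Efficiency = (G_in - G_out) / G_in * 100%
Efficiency = (708 - 296) / 708 * 100
Efficiency = 412 / 708 * 100
Efficiency = 58.19%


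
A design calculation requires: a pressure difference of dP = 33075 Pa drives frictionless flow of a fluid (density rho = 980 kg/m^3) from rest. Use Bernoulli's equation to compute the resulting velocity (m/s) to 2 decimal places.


v = sqrt(2*dP/rho)
v = sqrt(2*33075/980)
v = sqrt(67.5)
v = 8.22 m/s


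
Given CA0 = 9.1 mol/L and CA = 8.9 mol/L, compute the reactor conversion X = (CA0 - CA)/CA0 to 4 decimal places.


X = (CA0 - CA) / CA0
X = (9.1 - 8.9) / 9.1
X = 0.2 / 9.1
X = 0.0220


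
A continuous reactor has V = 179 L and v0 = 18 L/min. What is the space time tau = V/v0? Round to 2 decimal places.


tau = V / v0
tau = 179 / 18
tau = 9.94 min


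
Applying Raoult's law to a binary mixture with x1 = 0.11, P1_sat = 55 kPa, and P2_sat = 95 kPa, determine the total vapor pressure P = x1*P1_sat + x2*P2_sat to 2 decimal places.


P = x1*P1_sat + x2*P2_sat
x2 = 1 - x1 = 1 - 0.11 = 0.89
P = 0.11*55 + 0.89*95
P = 6.05 + 84.55
P = 90.60 kPa


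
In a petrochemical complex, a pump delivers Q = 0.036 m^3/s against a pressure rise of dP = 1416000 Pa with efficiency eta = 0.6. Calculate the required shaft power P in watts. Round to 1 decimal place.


P = Q * dP / eta
P = 0.036 * 1416000 / 0.6
P = 50976.0 / 0.6
P = 84960.0 W


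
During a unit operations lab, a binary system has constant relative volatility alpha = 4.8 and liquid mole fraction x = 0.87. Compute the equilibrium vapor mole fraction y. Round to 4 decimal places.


y = alpha*x / (1 + (alpha-1)*x)
y = 4.8*0.87 / (1 + (4.8-1)*0.87)
y = 4.176 / (1 + 3.306)
y = 4.176 / 4.306
y = 0.9698


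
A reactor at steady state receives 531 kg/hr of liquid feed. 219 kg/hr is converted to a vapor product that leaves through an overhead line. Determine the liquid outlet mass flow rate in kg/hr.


Steady-state mass balance on the main outlet: F_out = F_in - F_removed
F_out = 531 - 219
F_out = 312 kg/hr


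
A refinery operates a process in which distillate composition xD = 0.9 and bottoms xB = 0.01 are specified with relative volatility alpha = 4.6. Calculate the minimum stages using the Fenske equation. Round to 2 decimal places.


N_min = ln((xD*(1-xB))/(xB*(1-xD))) / ln(alpha)
Numerator inside ln: 0.891 / 0.001 = 891.0
ln(891.0) = 6.792344
ln(alpha) = ln(4.6) = 1.526056
N_min = 6.792344 / 1.526056 = 4.45


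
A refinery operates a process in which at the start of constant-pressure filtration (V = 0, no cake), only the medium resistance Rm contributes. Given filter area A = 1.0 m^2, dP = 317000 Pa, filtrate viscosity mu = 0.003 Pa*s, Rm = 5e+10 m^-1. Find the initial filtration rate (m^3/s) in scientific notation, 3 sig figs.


rate = A * dP / (mu * Rm)
rate = 1.0 * 317000 / (0.003 * 5e+10)
rate = 317000.0 / 1.500e+08
rate = 2.11e-03 m^3/s


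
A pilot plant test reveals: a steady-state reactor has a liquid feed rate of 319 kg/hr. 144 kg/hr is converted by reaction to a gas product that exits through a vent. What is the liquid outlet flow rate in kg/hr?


Steady-state mass balance on the main outlet: F_out = F_in - F_removed
F_out = 319 - 144
F_out = 175 kg/hr


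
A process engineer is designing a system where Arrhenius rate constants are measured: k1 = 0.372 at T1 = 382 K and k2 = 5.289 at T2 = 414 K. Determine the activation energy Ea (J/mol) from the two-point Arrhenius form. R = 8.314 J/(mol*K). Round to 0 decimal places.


Ea = R * ln(k2/k1) / (1/T1 - 1/T2)
ln(k2/k1) = ln(5.289/0.372) = 2.6544906
1/T1 - 1/T2 = 1/382 - 1/414 = 0.00020234211
Ea = 8.314 * 2.6544906 / 0.00020234211
Ea = 109070 J/mol


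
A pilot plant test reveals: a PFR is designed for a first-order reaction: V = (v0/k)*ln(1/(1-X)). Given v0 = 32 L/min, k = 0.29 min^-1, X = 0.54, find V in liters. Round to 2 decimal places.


V = (v0/k) * ln(1/(1-X))
V = (32/0.29) * ln(1/(1-0.54))
V = 110.344828 * ln(2.173913)
V = 110.344828 * 0.776529
V = 85.69 L


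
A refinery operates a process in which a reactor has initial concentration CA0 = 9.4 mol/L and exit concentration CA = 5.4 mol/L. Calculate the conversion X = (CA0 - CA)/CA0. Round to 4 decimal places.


X = (CA0 - CA) / CA0
X = (9.4 - 5.4) / 9.4
X = 4.0 / 9.4
X = 0.4255


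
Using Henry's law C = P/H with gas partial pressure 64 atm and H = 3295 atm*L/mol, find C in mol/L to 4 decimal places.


C = P / H
C = 64 / 3295
C = 0.0194 mol/L


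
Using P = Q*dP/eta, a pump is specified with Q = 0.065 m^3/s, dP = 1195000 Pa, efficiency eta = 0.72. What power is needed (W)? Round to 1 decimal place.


P = Q * dP / eta
P = 0.065 * 1195000 / 0.72
P = 77675.0 / 0.72
P = 107881.9 W


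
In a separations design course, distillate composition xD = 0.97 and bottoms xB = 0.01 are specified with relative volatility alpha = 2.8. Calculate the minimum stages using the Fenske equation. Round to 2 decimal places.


N_min = ln((xD*(1-xB))/(xB*(1-xD))) / ln(alpha)
Numerator inside ln: 0.9603 / 0.0003 = 3201.0
ln(3201.0) = 8.071219
ln(alpha) = ln(2.8) = 1.029619
N_min = 8.071219 / 1.029619 = 7.84


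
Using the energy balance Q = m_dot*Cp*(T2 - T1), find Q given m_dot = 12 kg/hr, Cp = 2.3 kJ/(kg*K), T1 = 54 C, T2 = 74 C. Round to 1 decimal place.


Q = m_dot * Cp * (T2 - T1)
Q = 12 * 2.3 * (74 - 54)
Q = 12 * 2.3 * 20
Q = 552.0 kJ/hr


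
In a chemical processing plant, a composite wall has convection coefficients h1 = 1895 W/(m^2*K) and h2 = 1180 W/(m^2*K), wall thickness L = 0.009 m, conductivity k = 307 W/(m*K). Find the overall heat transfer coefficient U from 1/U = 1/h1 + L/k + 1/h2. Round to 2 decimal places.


1/U = 1/h1 + L/k + 1/h2
1/U = 1/1895 + 0.009/307 + 1/1180
1/U = 0.0005277045 + 2.9316e-05 + 0.0008474576
1/U = 0.0014044781
U = 712.01 W/(m^2*K)


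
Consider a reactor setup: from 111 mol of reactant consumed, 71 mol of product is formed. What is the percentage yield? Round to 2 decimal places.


Yield = (moles product / moles consumed) * 100%
Yield = (71 / 111) * 100
Yield = 0.6396 * 100
Yield = 63.96%


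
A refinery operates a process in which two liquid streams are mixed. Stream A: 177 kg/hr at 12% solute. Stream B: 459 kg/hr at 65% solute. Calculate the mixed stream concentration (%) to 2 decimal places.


Mass balance on solute: F1*x1 + F2*x2 = F3*x3
F3 = F1 + F2 = 177 + 459 = 636 kg/hr
x3 = (F1*x1 + F2*x2)/F3
x3 = (177*0.12 + 459*0.65) / 636
x3 = 50.25%


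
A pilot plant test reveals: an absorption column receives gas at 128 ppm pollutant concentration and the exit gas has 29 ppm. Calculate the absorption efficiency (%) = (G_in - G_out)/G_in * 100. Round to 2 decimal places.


Efficiency = (G_in - G_out) / G_in * 100%
Efficiency = (128 - 29) / 128 * 100
Efficiency = 99 / 128 * 100
Efficiency = 77.34%


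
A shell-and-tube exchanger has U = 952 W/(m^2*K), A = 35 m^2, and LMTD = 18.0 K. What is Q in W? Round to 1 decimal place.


Q = U * A * LMTD
Q = 952 * 35 * 18.0
Q = 599760.0 W


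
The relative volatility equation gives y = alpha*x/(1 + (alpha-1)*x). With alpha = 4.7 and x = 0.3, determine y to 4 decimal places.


y = alpha*x / (1 + (alpha-1)*x)
y = 4.7*0.3 / (1 + (4.7-1)*0.3)
y = 1.41 / (1 + 1.11)
y = 1.41 / 2.11
y = 0.6682


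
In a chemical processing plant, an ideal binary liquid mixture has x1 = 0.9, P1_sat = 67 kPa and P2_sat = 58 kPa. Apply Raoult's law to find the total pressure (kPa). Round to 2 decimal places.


P = x1*P1_sat + x2*P2_sat
x2 = 1 - x1 = 1 - 0.9 = 0.1
P = 0.9*67 + 0.1*58
P = 60.3 + 5.8
P = 66.10 kPa


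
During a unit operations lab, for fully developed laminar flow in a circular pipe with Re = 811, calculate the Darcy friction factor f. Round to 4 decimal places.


f = 64 / Re
f = 64 / 811
f = 0.0789


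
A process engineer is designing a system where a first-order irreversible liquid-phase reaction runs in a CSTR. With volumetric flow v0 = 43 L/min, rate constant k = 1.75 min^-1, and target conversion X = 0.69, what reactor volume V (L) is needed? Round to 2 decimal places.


V = v0 * X / (k * (1 - X))
V = 43 * 0.69 / (1.75 * (1 - 0.69))
V = 29.67 / (1.75 * 0.31)
V = 29.67 / 0.5425
V = 54.69 L


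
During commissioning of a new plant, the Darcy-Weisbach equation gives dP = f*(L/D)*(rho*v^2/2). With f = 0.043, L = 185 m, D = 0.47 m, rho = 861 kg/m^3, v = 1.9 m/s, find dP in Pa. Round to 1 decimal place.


dP = f * (L/D) * (rho*v^2/2)
dP = 0.043 * (185/0.47) * (861*1.9^2/2)
L/D = 393.61702128
rho*v^2/2 = 861*3.61/2 = 1554.105
dP = 0.043 * 393.61702128 * 1554.105
dP = 26304.1 Pa


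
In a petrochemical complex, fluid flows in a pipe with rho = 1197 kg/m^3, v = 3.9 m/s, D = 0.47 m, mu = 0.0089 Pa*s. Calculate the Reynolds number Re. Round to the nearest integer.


Re = rho * v * D / mu
Re = 1197 * 3.9 * 0.47 / 0.0089
Re = 2194.101 / 0.0089
Re = 246528


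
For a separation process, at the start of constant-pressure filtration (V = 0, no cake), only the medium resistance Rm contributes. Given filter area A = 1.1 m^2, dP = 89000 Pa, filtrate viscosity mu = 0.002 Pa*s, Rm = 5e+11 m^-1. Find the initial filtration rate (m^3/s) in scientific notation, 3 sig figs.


rate = A * dP / (mu * Rm)
rate = 1.1 * 89000 / (0.002 * 5e+11)
rate = 97900.0 / 1.000e+09
rate = 9.79e-05 m^3/s


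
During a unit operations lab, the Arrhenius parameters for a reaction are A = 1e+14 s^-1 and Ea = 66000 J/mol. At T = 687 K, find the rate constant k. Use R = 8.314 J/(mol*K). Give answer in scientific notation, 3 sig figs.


k = A * exp(-Ea/(R*T))
k = 1e+14 * exp(-66000 / (8.314 * 687))
k = 1e+14 * exp(-11.555192)
k = 9.59e+08


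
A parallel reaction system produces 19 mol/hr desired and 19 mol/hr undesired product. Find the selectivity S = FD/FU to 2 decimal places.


S = desired product rate / undesired product rate
S = 19 / 19
S = 1.00


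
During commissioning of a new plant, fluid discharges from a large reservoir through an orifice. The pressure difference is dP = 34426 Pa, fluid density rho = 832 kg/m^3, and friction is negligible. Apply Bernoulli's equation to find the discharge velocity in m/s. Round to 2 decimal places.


v = sqrt(2*dP/rho)
v = sqrt(2*34426/832)
v = sqrt(82.754808)
v = 9.10 m/s


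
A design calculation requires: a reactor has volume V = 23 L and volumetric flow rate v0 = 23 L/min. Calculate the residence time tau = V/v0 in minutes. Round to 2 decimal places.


tau = V / v0
tau = 23 / 23
tau = 1.00 min


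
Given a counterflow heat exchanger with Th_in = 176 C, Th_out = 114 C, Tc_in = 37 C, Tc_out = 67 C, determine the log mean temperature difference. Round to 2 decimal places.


dT1 = Th_in - Tc_out = 176 - 67 = 109
dT2 = Th_out - Tc_in = 114 - 37 = 77
LMTD = (dT1 - dT2) / ln(dT1/dT2)
LMTD = (109 - 77) / ln(109/77)
LMTD = 92.08 K


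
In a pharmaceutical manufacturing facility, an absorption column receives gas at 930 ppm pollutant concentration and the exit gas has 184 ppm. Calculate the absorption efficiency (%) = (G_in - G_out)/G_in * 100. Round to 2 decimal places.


Efficiency = (G_in - G_out) / G_in * 100%
Efficiency = (930 - 184) / 930 * 100
Efficiency = 746 / 930 * 100
Efficiency = 80.22%


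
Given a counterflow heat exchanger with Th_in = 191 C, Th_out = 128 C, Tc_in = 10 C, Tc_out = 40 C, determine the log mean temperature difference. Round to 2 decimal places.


dT1 = Th_in - Tc_out = 191 - 40 = 151
dT2 = Th_out - Tc_in = 128 - 10 = 118
LMTD = (dT1 - dT2) / ln(dT1/dT2)
LMTD = (151 - 118) / ln(151/118)
LMTD = 133.82 K


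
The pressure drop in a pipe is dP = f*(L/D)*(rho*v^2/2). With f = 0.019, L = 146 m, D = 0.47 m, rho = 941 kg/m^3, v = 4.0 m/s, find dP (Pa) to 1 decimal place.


dP = f * (L/D) * (rho*v^2/2)
dP = 0.019 * (146/0.47) * (941*4.0^2/2)
L/D = 310.63829787
rho*v^2/2 = 941*16.0/2 = 7528.0
dP = 0.019 * 310.63829787 * 7528.0
dP = 44431.2 Pa


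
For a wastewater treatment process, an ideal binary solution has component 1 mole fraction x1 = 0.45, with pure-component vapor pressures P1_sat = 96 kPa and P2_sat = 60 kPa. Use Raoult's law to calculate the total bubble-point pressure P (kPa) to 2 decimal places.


P = x1*P1_sat + x2*P2_sat
x2 = 1 - x1 = 1 - 0.45 = 0.55
P = 0.45*96 + 0.55*60
P = 43.2 + 33.0
P = 76.20 kPa


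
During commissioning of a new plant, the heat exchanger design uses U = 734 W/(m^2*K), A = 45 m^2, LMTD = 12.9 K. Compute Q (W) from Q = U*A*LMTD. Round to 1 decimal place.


Q = U * A * LMTD
Q = 734 * 45 * 12.9
Q = 426087.0 W


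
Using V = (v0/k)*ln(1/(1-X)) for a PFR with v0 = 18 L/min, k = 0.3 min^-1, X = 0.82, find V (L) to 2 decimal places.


V = (v0/k) * ln(1/(1-X))
V = (18/0.3) * ln(1/(1-0.82))
V = 60.0 * ln(5.555556)
V = 60.0 * 1.714799
V = 102.89 L


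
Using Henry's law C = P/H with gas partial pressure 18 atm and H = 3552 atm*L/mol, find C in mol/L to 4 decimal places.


C = P / H
C = 18 / 3552
C = 0.0051 mol/L


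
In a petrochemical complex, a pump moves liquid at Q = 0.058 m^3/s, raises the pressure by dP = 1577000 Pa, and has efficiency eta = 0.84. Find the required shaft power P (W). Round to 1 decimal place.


P = Q * dP / eta
P = 0.058 * 1577000 / 0.84
P = 91466.0 / 0.84
P = 108888.1 W


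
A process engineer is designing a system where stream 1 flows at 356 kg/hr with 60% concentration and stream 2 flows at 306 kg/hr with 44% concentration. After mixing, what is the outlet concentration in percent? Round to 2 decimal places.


Mass balance on solute: F1*x1 + F2*x2 = F3*x3
F3 = F1 + F2 = 356 + 306 = 662 kg/hr
x3 = (F1*x1 + F2*x2)/F3
x3 = (356*0.6 + 306*0.44) / 662
x3 = 52.60%


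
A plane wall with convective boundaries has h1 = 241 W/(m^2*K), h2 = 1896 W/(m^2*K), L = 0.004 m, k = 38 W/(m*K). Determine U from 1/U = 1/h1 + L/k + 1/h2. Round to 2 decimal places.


1/U = 1/h1 + L/k + 1/h2
1/U = 1/241 + 0.004/38 + 1/1896
1/U = 0.0041493776 + 0.0001052632 + 0.0005274262
1/U = 0.004782067
U = 209.11 W/(m^2*K)


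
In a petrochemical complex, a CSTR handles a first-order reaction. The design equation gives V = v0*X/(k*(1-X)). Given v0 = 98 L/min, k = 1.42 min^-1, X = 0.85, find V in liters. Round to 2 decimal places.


V = v0 * X / (k * (1 - X))
V = 98 * 0.85 / (1.42 * (1 - 0.85))
V = 83.3 / (1.42 * 0.15)
V = 83.3 / 0.213
V = 391.08 L


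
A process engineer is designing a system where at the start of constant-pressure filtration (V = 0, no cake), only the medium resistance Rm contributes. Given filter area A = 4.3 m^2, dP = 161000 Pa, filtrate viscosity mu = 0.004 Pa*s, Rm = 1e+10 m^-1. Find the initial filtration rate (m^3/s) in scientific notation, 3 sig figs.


rate = A * dP / (mu * Rm)
rate = 4.3 * 161000 / (0.004 * 1e+10)
rate = 692300.0 / 4.000e+07
rate = 1.73e-02 m^3/s


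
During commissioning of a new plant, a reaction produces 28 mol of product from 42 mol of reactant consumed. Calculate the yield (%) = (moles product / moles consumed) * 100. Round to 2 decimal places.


Yield = (moles product / moles consumed) * 100%
Yield = (28 / 42) * 100
Yield = 0.6667 * 100
Yield = 66.67%


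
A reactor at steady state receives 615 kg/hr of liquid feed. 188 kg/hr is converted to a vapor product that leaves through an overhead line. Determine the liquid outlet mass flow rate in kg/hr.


Steady-state mass balance on the main outlet: F_out = F_in - F_removed
F_out = 615 - 188
F_out = 427 kg/hr


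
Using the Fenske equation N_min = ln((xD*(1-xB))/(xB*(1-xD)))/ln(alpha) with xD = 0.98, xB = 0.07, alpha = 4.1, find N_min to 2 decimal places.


N_min = ln((xD*(1-xB))/(xB*(1-xD))) / ln(alpha)
Numerator inside ln: 0.9114 / 0.0014 = 651.0
ln(651.0) = 6.47851
ln(alpha) = ln(4.1) = 1.410987
N_min = 6.47851 / 1.410987 = 4.59


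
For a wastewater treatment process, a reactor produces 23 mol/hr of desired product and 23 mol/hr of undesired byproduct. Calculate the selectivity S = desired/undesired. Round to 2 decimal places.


S = desired product rate / undesired product rate
S = 23 / 23
S = 1.00


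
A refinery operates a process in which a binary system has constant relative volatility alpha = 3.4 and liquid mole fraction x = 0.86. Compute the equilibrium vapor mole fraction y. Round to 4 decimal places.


y = alpha*x / (1 + (alpha-1)*x)
y = 3.4*0.86 / (1 + (3.4-1)*0.86)
y = 2.924 / (1 + 2.064)
y = 2.924 / 3.064
y = 0.9543


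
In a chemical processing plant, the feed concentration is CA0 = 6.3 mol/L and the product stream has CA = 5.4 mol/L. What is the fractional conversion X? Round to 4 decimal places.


X = (CA0 - CA) / CA0
X = (6.3 - 5.4) / 6.3
X = 0.9 / 6.3
X = 0.1429


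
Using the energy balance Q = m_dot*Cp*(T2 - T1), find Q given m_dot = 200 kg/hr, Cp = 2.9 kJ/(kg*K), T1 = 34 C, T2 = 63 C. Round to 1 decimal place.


Q = m_dot * Cp * (T2 - T1)
Q = 200 * 2.9 * (63 - 34)
Q = 200 * 2.9 * 29
Q = 16820.0 kJ/hr


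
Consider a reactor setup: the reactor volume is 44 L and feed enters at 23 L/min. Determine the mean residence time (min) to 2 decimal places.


tau = V / v0
tau = 44 / 23
tau = 1.91 min


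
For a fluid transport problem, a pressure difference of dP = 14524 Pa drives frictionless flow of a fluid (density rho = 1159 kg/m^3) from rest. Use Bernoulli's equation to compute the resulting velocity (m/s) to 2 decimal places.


v = sqrt(2*dP/rho)
v = sqrt(2*14524/1159)
v = sqrt(25.062985)
v = 5.01 m/s


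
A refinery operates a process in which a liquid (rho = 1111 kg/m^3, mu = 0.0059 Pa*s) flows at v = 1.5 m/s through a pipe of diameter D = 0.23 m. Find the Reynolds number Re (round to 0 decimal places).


Re = rho * v * D / mu
Re = 1111 * 1.5 * 0.23 / 0.0059
Re = 383.295 / 0.0059
Re = 64965


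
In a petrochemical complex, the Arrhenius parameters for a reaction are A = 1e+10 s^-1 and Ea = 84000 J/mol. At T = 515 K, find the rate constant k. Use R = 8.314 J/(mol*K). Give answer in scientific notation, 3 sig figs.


k = A * exp(-Ea/(R*T))
k = 1e+10 * exp(-84000 / (8.314 * 515))
k = 1e+10 * exp(-19.61833)
k = 3.02e+01


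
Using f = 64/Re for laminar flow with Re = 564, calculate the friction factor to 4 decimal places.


f = 64 / Re
f = 64 / 564
f = 0.1135


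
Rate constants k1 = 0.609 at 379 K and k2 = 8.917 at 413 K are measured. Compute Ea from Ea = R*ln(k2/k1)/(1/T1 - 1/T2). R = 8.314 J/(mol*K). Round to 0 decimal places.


Ea = R * ln(k2/k1) / (1/T1 - 1/T2)
ln(k2/k1) = ln(8.917/0.609) = 2.6838966
1/T1 - 1/T2 = 1/379 - 1/413 = 0.000217214921
Ea = 8.314 * 2.6838966 / 0.000217214921
Ea = 102727 J/mol


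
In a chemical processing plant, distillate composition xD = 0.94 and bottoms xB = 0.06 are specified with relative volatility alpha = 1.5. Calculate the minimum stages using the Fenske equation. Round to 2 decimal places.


N_min = ln((xD*(1-xB))/(xB*(1-xD))) / ln(alpha)
Numerator inside ln: 0.8836 / 0.0036 = 245.444444
ln(245.444444) = 5.503071
ln(alpha) = ln(1.5) = 0.405465
N_min = 5.503071 / 0.405465 = 13.57


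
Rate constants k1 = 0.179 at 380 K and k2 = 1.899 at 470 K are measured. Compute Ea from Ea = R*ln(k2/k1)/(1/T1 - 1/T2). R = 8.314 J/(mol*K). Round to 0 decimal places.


Ea = R * ln(k2/k1) / (1/T1 - 1/T2)
ln(k2/k1) = ln(1.899/0.179) = 2.3616969
1/T1 - 1/T2 = 1/380 - 1/470 = 0.000503919373
Ea = 8.314 * 2.3616969 / 0.000503919373
Ea = 38965 J/mol


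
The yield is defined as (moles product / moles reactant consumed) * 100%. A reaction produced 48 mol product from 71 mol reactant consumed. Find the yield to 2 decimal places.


Yield = (moles product / moles consumed) * 100%
Yield = (48 / 71) * 100
Yield = 0.6761 * 100
Yield = 67.61%


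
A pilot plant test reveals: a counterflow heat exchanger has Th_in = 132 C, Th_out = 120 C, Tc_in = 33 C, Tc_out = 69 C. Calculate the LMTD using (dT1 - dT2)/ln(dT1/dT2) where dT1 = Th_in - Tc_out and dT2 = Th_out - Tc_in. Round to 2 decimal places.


dT1 = Th_in - Tc_out = 132 - 69 = 63
dT2 = Th_out - Tc_in = 120 - 33 = 87
LMTD = (dT1 - dT2) / ln(dT1/dT2)
LMTD = (63 - 87) / ln(63/87)
LMTD = 74.36 K


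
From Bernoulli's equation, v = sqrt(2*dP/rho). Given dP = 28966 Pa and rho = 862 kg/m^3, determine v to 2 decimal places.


v = sqrt(2*dP/rho)
v = sqrt(2*28966/862)
v = sqrt(67.206497)
v = 8.20 m/s


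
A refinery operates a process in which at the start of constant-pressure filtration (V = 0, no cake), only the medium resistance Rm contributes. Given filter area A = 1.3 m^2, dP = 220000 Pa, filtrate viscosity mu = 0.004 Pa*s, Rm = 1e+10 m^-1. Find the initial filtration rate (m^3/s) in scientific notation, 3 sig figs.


rate = A * dP / (mu * Rm)
rate = 1.3 * 220000 / (0.004 * 1e+10)
rate = 286000.0 / 4.000e+07
rate = 7.15e-03 m^3/s


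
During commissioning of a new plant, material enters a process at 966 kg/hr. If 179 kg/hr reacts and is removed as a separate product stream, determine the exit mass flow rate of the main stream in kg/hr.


Steady-state mass balance on the main outlet: F_out = F_in - F_removed
F_out = 966 - 179
F_out = 787 kg/hr


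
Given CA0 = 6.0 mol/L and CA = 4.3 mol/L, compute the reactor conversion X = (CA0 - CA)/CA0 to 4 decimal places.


X = (CA0 - CA) / CA0
X = (6.0 - 4.3) / 6.0
X = 1.7 / 6.0
X = 0.2833


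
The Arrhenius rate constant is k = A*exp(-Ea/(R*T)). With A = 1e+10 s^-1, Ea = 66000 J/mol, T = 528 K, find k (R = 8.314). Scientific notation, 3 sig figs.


k = A * exp(-Ea/(R*T))
k = 1e+10 * exp(-66000 / (8.314 * 528))
k = 1e+10 * exp(-15.034881)
k = 2.95e+03


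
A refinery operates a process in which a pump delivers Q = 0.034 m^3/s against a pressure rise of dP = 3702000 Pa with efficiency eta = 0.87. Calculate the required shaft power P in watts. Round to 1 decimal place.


P = Q * dP / eta
P = 0.034 * 3702000 / 0.87
P = 125868.0 / 0.87
P = 144675.9 W


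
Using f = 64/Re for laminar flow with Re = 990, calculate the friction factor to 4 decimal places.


f = 64 / Re
f = 64 / 990
f = 0.0646


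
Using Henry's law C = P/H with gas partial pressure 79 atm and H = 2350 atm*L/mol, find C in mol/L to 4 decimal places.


C = P / H
C = 79 / 2350
C = 0.0336 mol/L


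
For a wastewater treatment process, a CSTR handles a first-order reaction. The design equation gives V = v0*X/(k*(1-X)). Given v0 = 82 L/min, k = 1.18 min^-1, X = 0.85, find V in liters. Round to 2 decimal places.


V = v0 * X / (k * (1 - X))
V = 82 * 0.85 / (1.18 * (1 - 0.85))
V = 69.7 / (1.18 * 0.15)
V = 69.7 / 0.177
V = 393.79 L


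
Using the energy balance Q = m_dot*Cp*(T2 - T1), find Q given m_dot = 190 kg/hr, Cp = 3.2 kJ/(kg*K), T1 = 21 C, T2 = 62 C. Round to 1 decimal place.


Q = m_dot * Cp * (T2 - T1)
Q = 190 * 3.2 * (62 - 21)
Q = 190 * 3.2 * 41
Q = 24928.0 kJ/hr


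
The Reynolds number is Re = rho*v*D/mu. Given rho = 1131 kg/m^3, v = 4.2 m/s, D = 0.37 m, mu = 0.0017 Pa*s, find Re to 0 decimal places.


Re = rho * v * D / mu
Re = 1131 * 4.2 * 0.37 / 0.0017
Re = 1757.574 / 0.0017
Re = 1033867


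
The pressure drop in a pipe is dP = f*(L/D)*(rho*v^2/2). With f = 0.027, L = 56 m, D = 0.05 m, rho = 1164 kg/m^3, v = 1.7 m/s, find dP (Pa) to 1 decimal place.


dP = f * (L/D) * (rho*v^2/2)
dP = 0.027 * (56/0.05) * (1164*1.7^2/2)
L/D = 1120.0
rho*v^2/2 = 1164*2.89/2 = 1681.98
dP = 0.027 * 1120.0 * 1681.98
dP = 50863.1 Pa


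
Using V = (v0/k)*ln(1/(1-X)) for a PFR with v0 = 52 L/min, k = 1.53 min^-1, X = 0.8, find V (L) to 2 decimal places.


V = (v0/k) * ln(1/(1-X))
V = (52/1.53) * ln(1/(1-0.8))
V = 33.986928 * ln(5.0)
V = 33.986928 * 1.609438
V = 54.70 L


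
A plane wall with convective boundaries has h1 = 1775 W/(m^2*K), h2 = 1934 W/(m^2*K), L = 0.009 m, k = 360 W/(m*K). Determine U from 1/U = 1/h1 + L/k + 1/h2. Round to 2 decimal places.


1/U = 1/h1 + L/k + 1/h2
1/U = 1/1775 + 0.009/360 + 1/1934
1/U = 0.0005633803 + 2.5e-05 + 0.0005170631
1/U = 0.0011054434
U = 904.61 W/(m^2*K)


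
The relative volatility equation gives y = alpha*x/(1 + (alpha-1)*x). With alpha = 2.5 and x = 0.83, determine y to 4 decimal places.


y = alpha*x / (1 + (alpha-1)*x)
y = 2.5*0.83 / (1 + (2.5-1)*0.83)
y = 2.075 / (1 + 1.245)
y = 2.075 / 2.245
y = 0.9243


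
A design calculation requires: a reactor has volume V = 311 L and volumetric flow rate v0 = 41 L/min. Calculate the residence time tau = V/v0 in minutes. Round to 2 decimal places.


tau = V / v0
tau = 311 / 41
tau = 7.59 min


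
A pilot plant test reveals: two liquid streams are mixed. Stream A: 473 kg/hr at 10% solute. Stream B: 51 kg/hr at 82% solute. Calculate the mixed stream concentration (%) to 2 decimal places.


Mass balance on solute: F1*x1 + F2*x2 = F3*x3
F3 = F1 + F2 = 473 + 51 = 524 kg/hr
x3 = (F1*x1 + F2*x2)/F3
x3 = (473*0.1 + 51*0.82) / 524
x3 = 17.01%


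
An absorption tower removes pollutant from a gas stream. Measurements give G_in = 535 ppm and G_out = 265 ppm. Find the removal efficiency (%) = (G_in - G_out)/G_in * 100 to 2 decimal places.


Efficiency = (G_in - G_out) / G_in * 100%
Efficiency = (535 - 265) / 535 * 100
Efficiency = 270 / 535 * 100
Efficiency = 50.47%


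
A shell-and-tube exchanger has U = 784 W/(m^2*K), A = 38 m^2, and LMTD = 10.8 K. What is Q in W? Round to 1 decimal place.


Q = U * A * LMTD
Q = 784 * 38 * 10.8
Q = 321753.6 W


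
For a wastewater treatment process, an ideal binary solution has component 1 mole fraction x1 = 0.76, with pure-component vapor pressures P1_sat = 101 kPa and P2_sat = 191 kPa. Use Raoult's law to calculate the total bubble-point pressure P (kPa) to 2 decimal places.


P = x1*P1_sat + x2*P2_sat
x2 = 1 - x1 = 1 - 0.76 = 0.24
P = 0.76*101 + 0.24*191
P = 76.76 + 45.84
P = 122.60 kPa


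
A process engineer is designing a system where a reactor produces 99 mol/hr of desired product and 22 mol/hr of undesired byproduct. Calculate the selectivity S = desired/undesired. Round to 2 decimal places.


S = desired product rate / undesired product rate
S = 99 / 22
S = 4.50


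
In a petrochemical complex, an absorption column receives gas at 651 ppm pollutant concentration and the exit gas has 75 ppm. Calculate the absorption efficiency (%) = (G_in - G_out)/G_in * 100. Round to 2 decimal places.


Efficiency = (G_in - G_out) / G_in * 100%
Efficiency = (651 - 75) / 651 * 100
Efficiency = 576 / 651 * 100
Efficiency = 88.48%


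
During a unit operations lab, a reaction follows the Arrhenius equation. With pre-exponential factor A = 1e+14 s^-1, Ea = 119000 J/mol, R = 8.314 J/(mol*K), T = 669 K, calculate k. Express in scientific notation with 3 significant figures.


k = A * exp(-Ea/(R*T))
k = 1e+14 * exp(-119000 / (8.314 * 669))
k = 1e+14 * exp(-21.394928)
k = 5.11e+04


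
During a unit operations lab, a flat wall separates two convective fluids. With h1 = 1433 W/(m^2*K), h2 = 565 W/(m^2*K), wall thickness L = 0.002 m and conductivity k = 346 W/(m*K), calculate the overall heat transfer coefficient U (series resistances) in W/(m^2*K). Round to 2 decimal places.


1/U = 1/h1 + L/k + 1/h2
1/U = 1/1433 + 0.002/346 + 1/565
1/U = 0.0006978367 + 5.7803e-06 + 0.0017699115
1/U = 0.0024735285
U = 404.28 W/(m^2*K)


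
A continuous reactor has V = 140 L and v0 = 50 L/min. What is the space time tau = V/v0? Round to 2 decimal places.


tau = V / v0
tau = 140 / 50
tau = 2.80 min


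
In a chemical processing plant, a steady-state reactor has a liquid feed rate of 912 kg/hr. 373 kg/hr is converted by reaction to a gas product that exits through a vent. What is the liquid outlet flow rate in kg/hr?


Steady-state mass balance on the main outlet: F_out = F_in - F_removed
F_out = 912 - 373
F_out = 539 kg/hr


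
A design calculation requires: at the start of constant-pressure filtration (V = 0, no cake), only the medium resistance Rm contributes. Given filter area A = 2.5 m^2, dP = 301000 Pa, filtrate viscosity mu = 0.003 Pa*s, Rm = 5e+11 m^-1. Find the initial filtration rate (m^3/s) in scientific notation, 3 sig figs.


rate = A * dP / (mu * Rm)
rate = 2.5 * 301000 / (0.003 * 5e+11)
rate = 752500.0 / 1.500e+09
rate = 5.02e-04 m^3/s


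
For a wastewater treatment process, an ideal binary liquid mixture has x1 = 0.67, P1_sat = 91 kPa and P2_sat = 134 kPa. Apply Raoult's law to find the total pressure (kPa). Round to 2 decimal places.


P = x1*P1_sat + x2*P2_sat
x2 = 1 - x1 = 1 - 0.67 = 0.33
P = 0.67*91 + 0.33*134
P = 60.97 + 44.22
P = 105.19 kPa


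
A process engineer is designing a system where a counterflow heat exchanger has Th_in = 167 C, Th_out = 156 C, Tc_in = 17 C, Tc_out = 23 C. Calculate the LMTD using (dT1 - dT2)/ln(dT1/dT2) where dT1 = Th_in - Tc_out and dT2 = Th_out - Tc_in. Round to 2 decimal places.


dT1 = Th_in - Tc_out = 167 - 23 = 144
dT2 = Th_out - Tc_in = 156 - 17 = 139
LMTD = (dT1 - dT2) / ln(dT1/dT2)
LMTD = (144 - 139) / ln(144/139)
LMTD = 141.49 K


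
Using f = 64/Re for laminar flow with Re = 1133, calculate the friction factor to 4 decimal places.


f = 64 / Re
f = 64 / 1133
f = 0.0565


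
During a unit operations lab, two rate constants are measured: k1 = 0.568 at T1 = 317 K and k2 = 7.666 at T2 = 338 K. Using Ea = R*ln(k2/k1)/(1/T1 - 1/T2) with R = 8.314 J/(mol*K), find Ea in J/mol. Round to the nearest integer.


Ea = R * ln(k2/k1) / (1/T1 - 1/T2)
ln(k2/k1) = ln(7.666/0.568) = 2.6024288
1/T1 - 1/T2 = 1/317 - 1/338 = 0.000195994251
Ea = 8.314 * 2.6024288 / 0.000195994251
Ea = 110394 J/mol


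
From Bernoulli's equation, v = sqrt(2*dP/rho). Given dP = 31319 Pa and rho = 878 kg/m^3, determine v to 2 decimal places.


v = sqrt(2*dP/rho)
v = sqrt(2*31319/878)
v = sqrt(71.341686)
v = 8.45 m/s


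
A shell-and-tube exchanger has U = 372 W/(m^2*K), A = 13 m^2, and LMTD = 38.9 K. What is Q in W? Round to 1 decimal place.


Q = U * A * LMTD
Q = 372 * 13 * 38.9
Q = 188120.4 W


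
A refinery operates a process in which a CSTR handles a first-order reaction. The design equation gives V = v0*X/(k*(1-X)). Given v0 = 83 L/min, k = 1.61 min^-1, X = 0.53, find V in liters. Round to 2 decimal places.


V = v0 * X / (k * (1 - X))
V = 83 * 0.53 / (1.61 * (1 - 0.53))
V = 43.99 / (1.61 * 0.47)
V = 43.99 / 0.7567
V = 58.13 L


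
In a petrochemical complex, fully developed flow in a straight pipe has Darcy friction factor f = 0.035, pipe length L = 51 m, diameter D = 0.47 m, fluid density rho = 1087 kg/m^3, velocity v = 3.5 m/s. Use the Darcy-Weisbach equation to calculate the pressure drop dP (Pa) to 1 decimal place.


dP = f * (L/D) * (rho*v^2/2)
dP = 0.035 * (51/0.47) * (1087*3.5^2/2)
L/D = 108.5106383
rho*v^2/2 = 1087*12.25/2 = 6657.875
dP = 0.035 * 108.5106383 * 6657.875
dP = 25285.8 Pa


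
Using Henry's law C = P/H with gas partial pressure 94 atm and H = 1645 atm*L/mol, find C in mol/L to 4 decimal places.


C = P / H
C = 94 / 1645
C = 0.0571 mol/L


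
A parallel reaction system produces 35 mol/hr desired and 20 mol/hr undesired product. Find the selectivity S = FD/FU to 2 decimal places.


S = desired product rate / undesired product rate
S = 35 / 20
S = 1.75


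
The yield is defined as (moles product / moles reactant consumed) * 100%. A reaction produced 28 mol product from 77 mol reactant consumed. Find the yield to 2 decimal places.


Yield = (moles product / moles consumed) * 100%
Yield = (28 / 77) * 100
Yield = 0.3636 * 100
Yield = 36.36%


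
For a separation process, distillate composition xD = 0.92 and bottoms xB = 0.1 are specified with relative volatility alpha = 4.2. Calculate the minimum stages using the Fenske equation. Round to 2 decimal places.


N_min = ln((xD*(1-xB))/(xB*(1-xD))) / ln(alpha)
Numerator inside ln: 0.828 / 0.008 = 103.5
ln(103.5) = 4.639572
ln(alpha) = ln(4.2) = 1.435085
N_min = 4.639572 / 1.435085 = 3.23


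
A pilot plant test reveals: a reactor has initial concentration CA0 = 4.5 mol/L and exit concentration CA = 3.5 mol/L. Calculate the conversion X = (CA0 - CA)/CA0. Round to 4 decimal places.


X = (CA0 - CA) / CA0
X = (4.5 - 3.5) / 4.5
X = 1.0 / 4.5
X = 0.2222


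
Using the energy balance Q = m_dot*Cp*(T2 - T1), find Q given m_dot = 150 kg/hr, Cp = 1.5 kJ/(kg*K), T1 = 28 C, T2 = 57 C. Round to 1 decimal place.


Q = m_dot * Cp * (T2 - T1)
Q = 150 * 1.5 * (57 - 28)
Q = 150 * 1.5 * 29
Q = 6525.0 kJ/hr


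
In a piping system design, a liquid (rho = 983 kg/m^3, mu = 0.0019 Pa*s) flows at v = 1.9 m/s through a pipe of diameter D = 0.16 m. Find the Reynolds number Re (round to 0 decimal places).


Re = rho * v * D / mu
Re = 983 * 1.9 * 0.16 / 0.0019
Re = 298.832 / 0.0019
Re = 157280


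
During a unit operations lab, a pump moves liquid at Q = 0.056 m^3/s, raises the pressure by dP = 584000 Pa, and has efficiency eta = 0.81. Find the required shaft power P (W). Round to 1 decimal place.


P = Q * dP / eta
P = 0.056 * 584000 / 0.81
P = 32704.0 / 0.81
P = 40375.3 W


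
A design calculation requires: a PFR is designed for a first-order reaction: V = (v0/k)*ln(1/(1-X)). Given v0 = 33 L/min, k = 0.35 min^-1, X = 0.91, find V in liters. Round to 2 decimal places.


V = (v0/k) * ln(1/(1-X))
V = (33/0.35) * ln(1/(1-0.91))
V = 94.285714 * ln(11.111111)
V = 94.285714 * 2.407946
V = 227.03 L


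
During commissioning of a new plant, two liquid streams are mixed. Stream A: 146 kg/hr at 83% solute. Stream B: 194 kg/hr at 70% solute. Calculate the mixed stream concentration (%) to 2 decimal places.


Mass balance on solute: F1*x1 + F2*x2 = F3*x3
F3 = F1 + F2 = 146 + 194 = 340 kg/hr
x3 = (F1*x1 + F2*x2)/F3
x3 = (146*0.83 + 194*0.7) / 340
x3 = 75.58%


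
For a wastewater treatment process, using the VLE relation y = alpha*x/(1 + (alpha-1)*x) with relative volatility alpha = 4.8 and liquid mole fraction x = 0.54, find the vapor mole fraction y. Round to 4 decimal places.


y = alpha*x / (1 + (alpha-1)*x)
y = 4.8*0.54 / (1 + (4.8-1)*0.54)
y = 2.592 / (1 + 2.052)
y = 2.592 / 3.052
y = 0.8493


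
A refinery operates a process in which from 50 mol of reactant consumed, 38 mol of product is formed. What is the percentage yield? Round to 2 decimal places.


Yield = (moles product / moles consumed) * 100%
Yield = (38 / 50) * 100
Yield = 0.76 * 100
Yield = 76.00%


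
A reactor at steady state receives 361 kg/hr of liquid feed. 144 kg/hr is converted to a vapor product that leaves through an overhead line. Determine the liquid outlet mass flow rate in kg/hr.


Steady-state mass balance on the main outlet: F_out = F_in - F_removed
F_out = 361 - 144
F_out = 217 kg/hr


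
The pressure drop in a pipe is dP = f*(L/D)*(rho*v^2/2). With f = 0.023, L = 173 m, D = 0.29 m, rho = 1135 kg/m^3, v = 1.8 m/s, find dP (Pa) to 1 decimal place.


dP = f * (L/D) * (rho*v^2/2)
dP = 0.023 * (173/0.29) * (1135*1.8^2/2)
L/D = 596.55172414
rho*v^2/2 = 1135*3.24/2 = 1838.7
dP = 0.023 * 596.55172414 * 1838.7
dP = 25228.2 Pa


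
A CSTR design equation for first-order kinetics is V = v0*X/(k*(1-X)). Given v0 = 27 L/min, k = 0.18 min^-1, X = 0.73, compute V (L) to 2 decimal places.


V = v0 * X / (k * (1 - X))
V = 27 * 0.73 / (0.18 * (1 - 0.73))
V = 19.71 / (0.18 * 0.27)
V = 19.71 / 0.0486
V = 405.56 L


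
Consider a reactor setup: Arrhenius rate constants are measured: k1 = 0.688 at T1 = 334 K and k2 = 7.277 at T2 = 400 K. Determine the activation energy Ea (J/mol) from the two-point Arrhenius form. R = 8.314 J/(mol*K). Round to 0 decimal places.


Ea = R * ln(k2/k1) / (1/T1 - 1/T2)
ln(k2/k1) = ln(7.277/0.688) = 2.3586851
1/T1 - 1/T2 = 1/334 - 1/400 = 0.000494011976
Ea = 8.314 * 2.3586851 / 0.000494011976
Ea = 39696 J/mol
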